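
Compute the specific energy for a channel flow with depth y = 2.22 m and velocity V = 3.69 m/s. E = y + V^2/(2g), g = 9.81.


Specific energy E = y + V^2/(2g).
Velocity head = V^2/(2g) = 3.69^2 / (2*9.81) = 13.6161 / 19.62 = 0.694 m.
E = 2.22 + 0.694 = 2.914 m.

2.914


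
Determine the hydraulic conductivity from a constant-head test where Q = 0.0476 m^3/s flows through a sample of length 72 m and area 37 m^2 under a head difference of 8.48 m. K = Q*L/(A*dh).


From K = Q*L / (A*dh):
Numerator: Q*L = 0.0476 * 72 = 3.4272.
Denominator: A*dh = 37 * 8.48 = 313.76.
K = 3.4272 / 313.76 = 0.010923 m/s.

0.010923


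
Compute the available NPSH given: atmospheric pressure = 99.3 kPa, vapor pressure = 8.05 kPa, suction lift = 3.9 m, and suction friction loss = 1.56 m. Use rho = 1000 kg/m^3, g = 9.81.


NPSHa = p_atm/(rho*g) - z_s - hf_s - p_vap/(rho*g).
p_atm/(rho*g) = 99.3*1000 / (1000*9.81) = 10.122 m.
p_vap/(rho*g) = 8.05*1000 / (1000*9.81) = 0.821 m.
NPSHa = 10.122 - 3.9 - 1.56 - 0.821
      = 3.84 m.

3.84


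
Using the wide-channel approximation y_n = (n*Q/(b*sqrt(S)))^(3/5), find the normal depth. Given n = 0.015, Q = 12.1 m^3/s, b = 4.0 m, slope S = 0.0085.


We use the wide-channel approximation y_n = (n*Q/(b*sqrt(S)))^(3/5).
sqrt(S) = sqrt(0.0085) = 0.092195.
Numerator: n*Q = 0.015 * 12.1 = 0.1815.
Denominator: b*sqrt(S) = 4.0 * 0.092195 = 0.36878.
arg = 0.4922.
y_n = 0.4922^(3/5) = 0.6535 m.

0.6535


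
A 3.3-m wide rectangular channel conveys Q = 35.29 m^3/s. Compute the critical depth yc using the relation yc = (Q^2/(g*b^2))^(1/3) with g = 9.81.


Using yc = (Q^2 / (g * b^2))^(1/3):
Q^2 = 35.29^2 = 1245.38.
g * b^2 = 9.81 * 3.3^2 = 9.81 * 10.89 = 106.83.
Q^2 / (g*b^2) = 1245.38 / 106.83 = 11.6576.
yc = 11.6576^(1/3) = 2.2674 m.

2.2674


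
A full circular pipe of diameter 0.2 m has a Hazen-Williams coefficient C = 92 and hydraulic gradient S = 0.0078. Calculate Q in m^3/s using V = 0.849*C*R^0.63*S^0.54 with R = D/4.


For a full circular pipe, R = D/4 = 0.2/4 = 0.05 m.
V = 0.849 * 92 * 0.05^0.63 * 0.0078^0.54
  = 0.849 * 92 * 0.151479 * 0.072733
  = 0.8606 m/s.
Pipe area A = pi*D^2/4 = pi*0.2^2/4 = 0.0314 m^2.
Q = A * V = 0.0314 * 0.8606 = 0.027 m^3/s.

0.027


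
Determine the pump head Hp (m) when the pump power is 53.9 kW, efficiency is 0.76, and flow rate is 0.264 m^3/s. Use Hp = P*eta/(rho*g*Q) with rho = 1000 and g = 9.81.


Pump head formula: Hp = P * eta / (rho * g * Q).
Numerator: P * eta = 53.9 * 1000 * 0.76 = 40964.0 W.
Denominator: rho * g * Q = 1000 * 9.81 * 0.264 = 2589.84.
Hp = 40964.0 / 2589.84 = 15.82 m.

15.82


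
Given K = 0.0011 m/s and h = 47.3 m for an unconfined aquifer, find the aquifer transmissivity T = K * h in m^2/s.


Transmissivity is defined as T = K * h.
T = 0.0011 * 47.3
  = 0.052 m^2/s.

0.052


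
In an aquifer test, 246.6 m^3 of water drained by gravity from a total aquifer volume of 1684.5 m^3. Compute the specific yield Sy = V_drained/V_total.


Specific yield Sy = Volume drained / Total volume.
Sy = 246.6 / 1684.5
   = 0.1464.

0.1464


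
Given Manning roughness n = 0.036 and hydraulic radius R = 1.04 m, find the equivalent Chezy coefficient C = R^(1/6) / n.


The Chezy coefficient relates to Manning's n through C = R^(1/6) / n.
R^(1/6) = 1.04^(1/6) = 1.006558.
C = 1.006558 / 0.036 = 27.96 m^(1/2)/s.

27.96


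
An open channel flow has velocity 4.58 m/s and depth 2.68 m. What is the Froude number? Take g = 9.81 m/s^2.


The Froude number is defined as Fr = V / sqrt(g*y).
g*y = 9.81 * 2.68 = 26.2908.
sqrt(g*y) = sqrt(26.2908) = 5.1275.
Fr = 4.58 / 5.1275 = 0.8932.

0.8932


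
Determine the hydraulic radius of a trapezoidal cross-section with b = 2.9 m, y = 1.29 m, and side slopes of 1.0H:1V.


For a trapezoidal section with side slope z:
A = (b + z*y)*y = (2.9 + 1.0*1.29)*1.29 = 5.405 m^2.
P = b + 2*y*sqrt(1 + z^2) = 2.9 + 2*1.29*sqrt(1 + 1.0^2) = 6.549 m.
R = A/P = 5.405 / 6.549 = 0.8254 m.

0.8254


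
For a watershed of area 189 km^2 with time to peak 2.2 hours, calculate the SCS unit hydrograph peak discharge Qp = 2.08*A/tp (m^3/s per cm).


SCS formula: Qp = 2.08 * A / tp.
Qp = 2.08 * 189 / 2.2
   = 393.12 / 2.2
   = 178.69 m^3/s per cm.

178.69


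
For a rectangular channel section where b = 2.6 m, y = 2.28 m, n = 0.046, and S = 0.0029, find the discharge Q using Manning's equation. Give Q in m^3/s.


For a rectangular channel, the cross-sectional area A = b * y = 2.6 * 2.28 = 5.93 m^2.
The wetted perimeter P = b + 2y = 2.6 + 2*2.28 = 7.16 m.
Hydraulic radius R = A/P = 5.93/7.16 = 0.8279 m.
Velocity V = (1/n)*R^(2/3)*S^(1/2) = (1/0.046)*0.8279^(2/3)*0.0029^(1/2) = 1.0322 m/s.
Discharge Q = A * V = 5.93 * 1.0322 = 6.119 m^3/s.

6.119


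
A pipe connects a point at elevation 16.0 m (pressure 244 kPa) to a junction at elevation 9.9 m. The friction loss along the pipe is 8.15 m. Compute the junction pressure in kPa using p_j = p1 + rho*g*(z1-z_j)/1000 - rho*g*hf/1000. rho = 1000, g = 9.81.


Junction pressure: p_j = p1 + rho*g*(z1 - z_j)/1000 - rho*g*hf/1000.
Elevation term = 1000*9.81*(16.0 - 9.9)/1000 = 59.841 kPa.
Friction term = 1000*9.81*8.15/1000 = 79.951 kPa.
p_j = 244 + 59.841 - 79.951 = 223.89 kPa.

223.89


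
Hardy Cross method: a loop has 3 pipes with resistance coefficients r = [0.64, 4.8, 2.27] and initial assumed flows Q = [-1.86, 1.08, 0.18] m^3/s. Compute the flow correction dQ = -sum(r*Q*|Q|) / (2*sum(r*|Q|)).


Numerator terms (r*Q*|Q|): 0.64*-1.86*|-1.86| = -2.2141; 4.8*1.08*|1.08| = 5.5987; 2.27*0.18*|0.18| = 0.0735.
Sum of numerator = 3.4581.
Denominator terms (r*|Q|): 0.64*|-1.86| = 1.1904; 4.8*|1.08| = 5.184; 2.27*|0.18| = 0.4086.
2 * sum of denominator = 2 * 6.783 = 13.566.
dQ = -3.4581 / 13.566 = -0.2549 m^3/s.

-0.2549


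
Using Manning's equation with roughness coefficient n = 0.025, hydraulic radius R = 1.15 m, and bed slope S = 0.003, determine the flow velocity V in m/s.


Manning's equation gives V = (1/n) * R^(2/3) * S^(1/2).
First, compute R^(2/3) = 1.15^(2/3) = 1.0977.
Next, S^(1/2) = 0.003^(1/2) = 0.054772.
Then 1/n = 1/0.025 = 40.0.
V = 40.0 * 1.0977 * 0.054772 = 2.4048 m/s.

2.4048


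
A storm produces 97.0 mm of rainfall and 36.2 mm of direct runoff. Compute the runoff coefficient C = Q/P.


The runoff coefficient C = runoff depth / rainfall depth.
C = 36.2 / 97.0
  = 0.3732.

0.3732


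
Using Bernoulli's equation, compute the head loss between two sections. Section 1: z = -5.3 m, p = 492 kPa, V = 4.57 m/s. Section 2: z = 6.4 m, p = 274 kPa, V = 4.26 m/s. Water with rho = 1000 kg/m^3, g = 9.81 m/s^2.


Total head at each section: H = z + p/(rho*g) + V^2/(2g).
H1 = -5.3 + 492*1000/(1000*9.81) + 4.57^2/(2*9.81)
   = -5.3 + 50.153 + 1.0645
   = 45.917 m.
H2 = 6.4 + 274*1000/(1000*9.81) + 4.26^2/(2*9.81)
   = 6.4 + 27.931 + 0.925
   = 35.256 m.
h_L = H1 - H2 = 45.917 - 35.256 = 10.662 m.

10.662


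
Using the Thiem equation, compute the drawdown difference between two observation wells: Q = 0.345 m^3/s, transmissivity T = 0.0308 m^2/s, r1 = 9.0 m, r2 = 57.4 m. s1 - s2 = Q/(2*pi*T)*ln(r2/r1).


Thiem equation: s1 - s2 = Q/(2*pi*T) * ln(r2/r1).
ln(r2/r1) = ln(57.4/9.0) = 1.8528.
Q/(2*pi*T) = 0.345 / (2*pi*0.0308) = 0.345 / 0.1935 = 1.7827.
s1 - s2 = 1.7827 * 1.8528 = 3.3031 m.

3.3031


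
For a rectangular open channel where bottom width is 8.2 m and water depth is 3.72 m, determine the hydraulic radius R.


For a rectangular section:
Flow area A = b * y = 8.2 * 3.72 = 30.5 m^2.
Wetted perimeter P = b + 2y = 8.2 + 2*3.72 = 15.64 m.
Hydraulic radius R = A/P = 30.5 / 15.64 = 1.9504 m.

1.9504


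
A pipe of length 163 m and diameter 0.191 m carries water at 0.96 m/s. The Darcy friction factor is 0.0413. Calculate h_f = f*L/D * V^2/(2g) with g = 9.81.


Darcy-Weisbach equation: h_f = f * (L/D) * V^2/(2g).
f * L/D = 0.0413 * 163/0.191 = 35.2455.
V^2/(2g) = 0.96^2 / (2*9.81) = 0.9216 / 19.62 = 0.047 m.
h_f = 35.2455 * 0.047 = 1.656 m.

1.656


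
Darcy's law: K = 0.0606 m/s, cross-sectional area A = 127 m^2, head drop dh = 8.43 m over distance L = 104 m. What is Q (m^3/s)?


Darcy's law: Q = K * A * i, where i = dh/L.
Hydraulic gradient i = 8.43 / 104 = 0.081058.
Q = 0.0606 * 127 * 0.081058
  = 0.6238 m^3/s.

0.6238


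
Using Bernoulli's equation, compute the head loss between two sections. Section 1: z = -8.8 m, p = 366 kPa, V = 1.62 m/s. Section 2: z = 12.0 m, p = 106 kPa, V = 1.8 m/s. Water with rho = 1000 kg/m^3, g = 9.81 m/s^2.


Total head at each section: H = z + p/(rho*g) + V^2/(2g).
H1 = -8.8 + 366*1000/(1000*9.81) + 1.62^2/(2*9.81)
   = -8.8 + 37.309 + 0.1338
   = 28.643 m.
H2 = 12.0 + 106*1000/(1000*9.81) + 1.8^2/(2*9.81)
   = 12.0 + 10.805 + 0.1651
   = 22.97 m.
h_L = H1 - H2 = 28.643 - 22.97 = 5.672 m.

5.672


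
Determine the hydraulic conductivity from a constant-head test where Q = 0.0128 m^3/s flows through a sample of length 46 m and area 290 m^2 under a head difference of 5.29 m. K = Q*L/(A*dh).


From K = Q*L / (A*dh):
Numerator: Q*L = 0.0128 * 46 = 0.5888.
Denominator: A*dh = 290 * 5.29 = 1534.1.
K = 0.5888 / 1534.1 = 0.000384 m/s.

0.000384


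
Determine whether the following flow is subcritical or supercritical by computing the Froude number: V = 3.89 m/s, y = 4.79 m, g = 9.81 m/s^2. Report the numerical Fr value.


The Froude number is defined as Fr = V / sqrt(g*y).
g*y = 9.81 * 4.79 = 46.9899.
sqrt(g*y) = sqrt(46.9899) = 6.8549.
Fr = 3.89 / 6.8549 = 0.5675.
Since Fr < 1, the flow is subcritical.

0.5675


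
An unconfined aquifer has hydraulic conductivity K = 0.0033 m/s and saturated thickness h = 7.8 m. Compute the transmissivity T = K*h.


Transmissivity is defined as T = K * h.
T = 0.0033 * 7.8
  = 0.0257 m^2/s.

0.0257


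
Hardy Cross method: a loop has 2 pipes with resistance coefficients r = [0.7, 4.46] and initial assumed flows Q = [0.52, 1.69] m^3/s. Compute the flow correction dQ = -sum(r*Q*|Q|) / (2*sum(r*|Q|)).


Numerator terms (r*Q*|Q|): 0.7*0.52*|0.52| = 0.1893; 4.46*1.69*|1.69| = 12.7382.
Sum of numerator = 12.9275.
Denominator terms (r*|Q|): 0.7*|0.52| = 0.364; 4.46*|1.69| = 7.5374.
2 * sum of denominator = 2 * 7.9014 = 15.8028.
dQ = -12.9275 / 15.8028 = -0.8181 m^3/s.

-0.8181


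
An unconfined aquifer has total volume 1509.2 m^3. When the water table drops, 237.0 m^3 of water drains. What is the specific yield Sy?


Specific yield Sy = Volume drained / Total volume.
Sy = 237.0 / 1509.2
   = 0.157.

0.157


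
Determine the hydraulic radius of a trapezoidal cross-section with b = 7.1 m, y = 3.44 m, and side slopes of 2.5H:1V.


For a trapezoidal section with side slope z:
A = (b + z*y)*y = (7.1 + 2.5*3.44)*3.44 = 54.008 m^2.
P = b + 2*y*sqrt(1 + z^2) = 7.1 + 2*3.44*sqrt(1 + 2.5^2) = 25.625 m.
R = A/P = 54.008 / 25.625 = 2.1076 m.

2.1076


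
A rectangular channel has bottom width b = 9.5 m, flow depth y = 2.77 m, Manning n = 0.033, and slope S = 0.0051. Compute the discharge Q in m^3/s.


For a rectangular channel, the cross-sectional area A = b * y = 9.5 * 2.77 = 26.32 m^2.
The wetted perimeter P = b + 2y = 9.5 + 2*2.77 = 15.04 m.
Hydraulic radius R = A/P = 26.32/15.04 = 1.7497 m.
Velocity V = (1/n)*R^(2/3)*S^(1/2) = (1/0.033)*1.7497^(2/3)*0.0051^(1/2) = 3.1423 m/s.
Discharge Q = A * V = 26.32 * 3.1423 = 82.688 m^3/s.

82.688


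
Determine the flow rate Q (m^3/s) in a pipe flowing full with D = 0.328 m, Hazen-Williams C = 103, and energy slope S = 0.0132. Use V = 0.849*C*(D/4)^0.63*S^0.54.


For a full circular pipe, R = D/4 = 0.328/4 = 0.082 m.
V = 0.849 * 103 * 0.082^0.63 * 0.0132^0.54
  = 0.849 * 103 * 0.206872 * 0.09663
  = 1.7481 m/s.
Pipe area A = pi*D^2/4 = pi*0.328^2/4 = 0.0845 m^2.
Q = A * V = 0.0845 * 1.7481 = 0.1477 m^3/s.

0.1477


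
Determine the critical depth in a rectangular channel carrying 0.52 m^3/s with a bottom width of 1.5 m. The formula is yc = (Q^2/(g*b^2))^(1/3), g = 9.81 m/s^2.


Using yc = (Q^2 / (g * b^2))^(1/3):
Q^2 = 0.52^2 = 0.27.
g * b^2 = 9.81 * 1.5^2 = 9.81 * 2.25 = 22.07.
Q^2 / (g*b^2) = 0.27 / 22.07 = 0.0122.
yc = 0.0122^(1/3) = 0.2305 m.

0.2305


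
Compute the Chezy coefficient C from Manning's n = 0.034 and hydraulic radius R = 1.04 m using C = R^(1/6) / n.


The Chezy coefficient relates to Manning's n through C = R^(1/6) / n.
R^(1/6) = 1.04^(1/6) = 1.006558.
C = 1.006558 / 0.034 = 29.6 m^(1/2)/s.

29.6


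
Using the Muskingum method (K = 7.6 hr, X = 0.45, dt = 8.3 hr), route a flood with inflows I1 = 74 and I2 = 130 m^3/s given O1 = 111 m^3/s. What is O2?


Muskingum coefficients:
denom = 2*K*(1-X) + dt = 2*7.6*(1-0.45) + 8.3 = 16.66.
C0 = (dt - 2*K*X)/denom = (8.3 - 2*7.6*0.45)/16.66 = 0.0876.
C1 = (dt + 2*K*X)/denom = (8.3 + 2*7.6*0.45)/16.66 = 0.9088.
C2 = (2*K*(1-X) - dt)/denom = 0.0036.
O2 = C0*I2 + C1*I1 + C2*O1
   = 0.0876*130 + 0.9088*74 + 0.0036*111
   = 79.04 m^3/s.

79.04


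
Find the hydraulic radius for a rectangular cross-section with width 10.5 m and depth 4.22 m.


For a rectangular section:
Flow area A = b * y = 10.5 * 4.22 = 44.31 m^2.
Wetted perimeter P = b + 2y = 10.5 + 2*4.22 = 18.94 m.
Hydraulic radius R = A/P = 44.31 / 18.94 = 2.3395 m.

2.3395


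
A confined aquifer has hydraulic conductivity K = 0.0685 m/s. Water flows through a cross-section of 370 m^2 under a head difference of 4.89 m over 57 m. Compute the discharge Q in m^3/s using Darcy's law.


Darcy's law: Q = K * A * i, where i = dh/L.
Hydraulic gradient i = 4.89 / 57 = 0.085789.
Q = 0.0685 * 370 * 0.085789
  = 2.1743 m^3/s.

2.1743


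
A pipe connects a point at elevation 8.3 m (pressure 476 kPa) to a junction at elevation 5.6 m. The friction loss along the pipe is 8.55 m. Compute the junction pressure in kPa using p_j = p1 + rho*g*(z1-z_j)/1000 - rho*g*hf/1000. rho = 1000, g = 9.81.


Junction pressure: p_j = p1 + rho*g*(z1 - z_j)/1000 - rho*g*hf/1000.
Elevation term = 1000*9.81*(8.3 - 5.6)/1000 = 26.487 kPa.
Friction term = 1000*9.81*8.55/1000 = 83.876 kPa.
p_j = 476 + 26.487 - 83.876 = 418.61 kPa.

418.61


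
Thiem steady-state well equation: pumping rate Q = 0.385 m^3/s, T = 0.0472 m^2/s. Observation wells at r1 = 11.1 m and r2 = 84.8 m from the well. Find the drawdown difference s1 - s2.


Thiem equation: s1 - s2 = Q/(2*pi*T) * ln(r2/r1).
ln(r2/r1) = ln(84.8/11.1) = 2.0334.
Q/(2*pi*T) = 0.385 / (2*pi*0.0472) = 0.385 / 0.2966 = 1.2982.
s1 - s2 = 1.2982 * 2.0334 = 2.6397 m.

2.6397


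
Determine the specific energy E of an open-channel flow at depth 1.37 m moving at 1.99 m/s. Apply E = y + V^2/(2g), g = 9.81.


Specific energy E = y + V^2/(2g).
Velocity head = V^2/(2g) = 1.99^2 / (2*9.81) = 3.9601 / 19.62 = 0.2018 m.
E = 1.37 + 0.2018 = 1.5718 m.

1.5718


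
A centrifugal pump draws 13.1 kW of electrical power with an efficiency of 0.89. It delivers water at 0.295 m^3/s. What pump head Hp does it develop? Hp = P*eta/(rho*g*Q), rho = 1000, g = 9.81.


Pump head formula: Hp = P * eta / (rho * g * Q).
Numerator: P * eta = 13.1 * 1000 * 0.89 = 11659.0 W.
Denominator: rho * g * Q = 1000 * 9.81 * 0.295 = 2893.95.
Hp = 11659.0 / 2893.95 = 4.03 m.

4.03


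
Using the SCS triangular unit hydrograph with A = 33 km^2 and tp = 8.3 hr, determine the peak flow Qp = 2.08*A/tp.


SCS formula: Qp = 2.08 * A / tp.
Qp = 2.08 * 33 / 8.3
   = 68.64 / 8.3
   = 8.27 m^3/s per cm.

8.27


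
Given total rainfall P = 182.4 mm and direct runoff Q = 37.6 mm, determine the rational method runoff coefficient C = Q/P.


The runoff coefficient C = runoff depth / rainfall depth.
C = 37.6 / 182.4
  = 0.2061.

0.2061


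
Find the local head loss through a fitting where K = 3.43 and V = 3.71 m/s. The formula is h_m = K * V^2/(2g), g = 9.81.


Minor loss formula: h_m = K * V^2/(2g).
V^2 = 3.71^2 = 13.7641.
V^2/(2g) = 13.7641 / 19.62 = 0.7015 m.
h_m = 3.43 * 0.7015 = 2.4063 m.

2.4063


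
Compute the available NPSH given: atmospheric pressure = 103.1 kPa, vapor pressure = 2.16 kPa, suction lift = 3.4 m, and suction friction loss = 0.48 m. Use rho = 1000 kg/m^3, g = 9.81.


NPSHa = p_atm/(rho*g) - z_s - hf_s - p_vap/(rho*g).
p_atm/(rho*g) = 103.1*1000 / (1000*9.81) = 10.51 m.
p_vap/(rho*g) = 2.16*1000 / (1000*9.81) = 0.22 m.
NPSHa = 10.51 - 3.4 - 0.48 - 0.22
      = 6.41 m.

6.41


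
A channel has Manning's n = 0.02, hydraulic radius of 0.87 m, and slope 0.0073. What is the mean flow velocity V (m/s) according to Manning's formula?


Manning's equation gives V = (1/n) * R^(2/3) * S^(1/2).
First, compute R^(2/3) = 0.87^(2/3) = 0.9113.
Next, S^(1/2) = 0.0073^(1/2) = 0.08544.
Then 1/n = 1/0.02 = 50.0.
V = 50.0 * 0.9113 * 0.08544 = 3.8932 m/s.

3.8932


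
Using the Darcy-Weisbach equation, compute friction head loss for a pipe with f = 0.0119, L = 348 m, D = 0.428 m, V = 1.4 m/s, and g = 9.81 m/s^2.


Darcy-Weisbach equation: h_f = f * (L/D) * V^2/(2g).
f * L/D = 0.0119 * 348/0.428 = 9.6757.
V^2/(2g) = 1.4^2 / (2*9.81) = 1.96 / 19.62 = 0.0999 m.
h_f = 9.6757 * 0.0999 = 0.967 m.

0.967


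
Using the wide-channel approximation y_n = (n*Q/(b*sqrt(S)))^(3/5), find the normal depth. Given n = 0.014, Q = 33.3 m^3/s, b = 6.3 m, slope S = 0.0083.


We use the wide-channel approximation y_n = (n*Q/(b*sqrt(S)))^(3/5).
sqrt(S) = sqrt(0.0083) = 0.091104.
Numerator: n*Q = 0.014 * 33.3 = 0.4662.
Denominator: b*sqrt(S) = 6.3 * 0.091104 = 0.573955.
arg = 0.8123.
y_n = 0.8123^(3/5) = 0.8827 m.

0.8827


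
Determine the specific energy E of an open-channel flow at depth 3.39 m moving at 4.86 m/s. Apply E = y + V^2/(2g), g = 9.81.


Specific energy E = y + V^2/(2g).
Velocity head = V^2/(2g) = 4.86^2 / (2*9.81) = 23.6196 / 19.62 = 1.2039 m.
E = 3.39 + 1.2039 = 4.5939 m.

4.5939


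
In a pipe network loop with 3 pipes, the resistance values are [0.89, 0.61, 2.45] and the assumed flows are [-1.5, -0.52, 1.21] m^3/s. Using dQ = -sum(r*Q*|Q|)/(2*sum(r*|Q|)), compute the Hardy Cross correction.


Numerator terms (r*Q*|Q|): 0.89*-1.5*|-1.5| = -2.0025; 0.61*-0.52*|-0.52| = -0.1649; 2.45*1.21*|1.21| = 3.587.
Sum of numerator = 1.4196.
Denominator terms (r*|Q|): 0.89*|-1.5| = 1.335; 0.61*|-0.52| = 0.3172; 2.45*|1.21| = 2.9645.
2 * sum of denominator = 2 * 4.6167 = 9.2334.
dQ = -1.4196 / 9.2334 = -0.1537 m^3/s.

-0.1537


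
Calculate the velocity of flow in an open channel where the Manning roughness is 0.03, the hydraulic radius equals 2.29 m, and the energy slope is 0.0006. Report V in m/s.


Manning's equation gives V = (1/n) * R^(2/3) * S^(1/2).
First, compute R^(2/3) = 2.29^(2/3) = 1.7374.
Next, S^(1/2) = 0.0006^(1/2) = 0.024495.
Then 1/n = 1/0.03 = 33.33.
V = 33.33 * 1.7374 * 0.024495 = 1.4186 m/s.

1.4186


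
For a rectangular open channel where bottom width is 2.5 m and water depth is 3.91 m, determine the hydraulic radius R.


For a rectangular section:
Flow area A = b * y = 2.5 * 3.91 = 9.78 m^2.
Wetted perimeter P = b + 2y = 2.5 + 2*3.91 = 10.32 m.
Hydraulic radius R = A/P = 9.78 / 10.32 = 0.9472 m.

0.9472


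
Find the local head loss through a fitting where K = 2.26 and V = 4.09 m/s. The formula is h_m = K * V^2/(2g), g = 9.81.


Minor loss formula: h_m = K * V^2/(2g).
V^2 = 4.09^2 = 16.7281.
V^2/(2g) = 16.7281 / 19.62 = 0.8526 m.
h_m = 2.26 * 0.8526 = 1.9269 m.

1.9269


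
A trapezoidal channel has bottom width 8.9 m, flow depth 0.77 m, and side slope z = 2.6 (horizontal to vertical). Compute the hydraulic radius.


For a trapezoidal section with side slope z:
A = (b + z*y)*y = (8.9 + 2.6*0.77)*0.77 = 8.395 m^2.
P = b + 2*y*sqrt(1 + z^2) = 8.9 + 2*0.77*sqrt(1 + 2.6^2) = 13.19 m.
R = A/P = 8.395 / 13.19 = 0.6364 m.

0.6364


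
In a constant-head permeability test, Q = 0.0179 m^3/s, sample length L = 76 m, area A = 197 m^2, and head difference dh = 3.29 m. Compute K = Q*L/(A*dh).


From K = Q*L / (A*dh):
Numerator: Q*L = 0.0179 * 76 = 1.3604.
Denominator: A*dh = 197 * 3.29 = 648.13.
K = 1.3604 / 648.13 = 0.002099 m/s.

0.002099


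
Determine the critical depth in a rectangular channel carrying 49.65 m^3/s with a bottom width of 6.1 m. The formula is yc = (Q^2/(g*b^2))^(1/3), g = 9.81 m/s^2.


Using yc = (Q^2 / (g * b^2))^(1/3):
Q^2 = 49.65^2 = 2465.12.
g * b^2 = 9.81 * 6.1^2 = 9.81 * 37.21 = 365.03.
Q^2 / (g*b^2) = 2465.12 / 365.03 = 6.7532.
yc = 6.7532^(1/3) = 1.8902 m.

1.8902


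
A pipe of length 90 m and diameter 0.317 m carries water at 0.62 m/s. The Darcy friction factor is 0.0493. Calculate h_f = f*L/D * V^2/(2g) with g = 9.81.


Darcy-Weisbach equation: h_f = f * (L/D) * V^2/(2g).
f * L/D = 0.0493 * 90/0.317 = 13.9968.
V^2/(2g) = 0.62^2 / (2*9.81) = 0.3844 / 19.62 = 0.0196 m.
h_f = 13.9968 * 0.0196 = 0.274 m.

0.274


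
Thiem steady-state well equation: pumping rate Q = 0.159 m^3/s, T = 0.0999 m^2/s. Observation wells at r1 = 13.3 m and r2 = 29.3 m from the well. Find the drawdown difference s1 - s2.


Thiem equation: s1 - s2 = Q/(2*pi*T) * ln(r2/r1).
ln(r2/r1) = ln(29.3/13.3) = 0.7898.
Q/(2*pi*T) = 0.159 / (2*pi*0.0999) = 0.159 / 0.6277 = 0.2533.
s1 - s2 = 0.2533 * 0.7898 = 0.2001 m.

0.2001


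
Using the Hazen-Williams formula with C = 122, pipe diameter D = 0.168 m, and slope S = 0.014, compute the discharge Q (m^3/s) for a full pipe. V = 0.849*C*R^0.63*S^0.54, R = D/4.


For a full circular pipe, R = D/4 = 0.168/4 = 0.042 m.
V = 0.849 * 122 * 0.042^0.63 * 0.014^0.54
  = 0.849 * 122 * 0.135721 * 0.099749
  = 1.4022 m/s.
Pipe area A = pi*D^2/4 = pi*0.168^2/4 = 0.0222 m^2.
Q = A * V = 0.0222 * 1.4022 = 0.0311 m^3/s.

0.0311


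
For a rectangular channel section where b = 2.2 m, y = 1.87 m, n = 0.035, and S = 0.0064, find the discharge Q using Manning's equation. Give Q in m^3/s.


For a rectangular channel, the cross-sectional area A = b * y = 2.2 * 1.87 = 4.11 m^2.
The wetted perimeter P = b + 2y = 2.2 + 2*1.87 = 5.94 m.
Hydraulic radius R = A/P = 4.11/5.94 = 0.6926 m.
Velocity V = (1/n)*R^(2/3)*S^(1/2) = (1/0.035)*0.6926^(2/3)*0.0064^(1/2) = 1.7893 m/s.
Discharge Q = A * V = 4.11 * 1.7893 = 7.361 m^3/s.

7.361


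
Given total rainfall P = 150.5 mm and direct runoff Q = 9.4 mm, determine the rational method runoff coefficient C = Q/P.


The runoff coefficient C = runoff depth / rainfall depth.
C = 9.4 / 150.5
  = 0.0625.

0.0625


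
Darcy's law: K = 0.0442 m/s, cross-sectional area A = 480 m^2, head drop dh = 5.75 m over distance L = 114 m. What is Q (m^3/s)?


Darcy's law: Q = K * A * i, where i = dh/L.
Hydraulic gradient i = 5.75 / 114 = 0.050439.
Q = 0.0442 * 480 * 0.050439
  = 1.0701 m^3/s.

1.0701


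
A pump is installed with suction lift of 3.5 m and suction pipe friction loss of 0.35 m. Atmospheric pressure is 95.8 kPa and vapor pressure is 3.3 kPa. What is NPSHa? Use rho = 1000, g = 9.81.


NPSHa = p_atm/(rho*g) - z_s - hf_s - p_vap/(rho*g).
p_atm/(rho*g) = 95.8*1000 / (1000*9.81) = 9.766 m.
p_vap/(rho*g) = 3.3*1000 / (1000*9.81) = 0.336 m.
NPSHa = 9.766 - 3.5 - 0.35 - 0.336
      = 5.58 m.

5.58


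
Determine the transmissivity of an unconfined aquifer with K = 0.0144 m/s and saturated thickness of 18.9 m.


Transmissivity is defined as T = K * h.
T = 0.0144 * 18.9
  = 0.2722 m^2/s.

0.2722


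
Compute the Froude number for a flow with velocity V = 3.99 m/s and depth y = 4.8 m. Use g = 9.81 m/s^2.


The Froude number is defined as Fr = V / sqrt(g*y).
g*y = 9.81 * 4.8 = 47.088.
sqrt(g*y) = sqrt(47.088) = 6.8621.
Fr = 3.99 / 6.8621 = 0.5815.

0.5815


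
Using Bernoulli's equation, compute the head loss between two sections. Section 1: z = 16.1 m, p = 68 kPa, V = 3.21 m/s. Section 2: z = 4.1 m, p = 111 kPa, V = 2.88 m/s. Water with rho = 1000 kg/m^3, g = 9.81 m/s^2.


Total head at each section: H = z + p/(rho*g) + V^2/(2g).
H1 = 16.1 + 68*1000/(1000*9.81) + 3.21^2/(2*9.81)
   = 16.1 + 6.932 + 0.5252
   = 23.557 m.
H2 = 4.1 + 111*1000/(1000*9.81) + 2.88^2/(2*9.81)
   = 4.1 + 11.315 + 0.4228
   = 15.838 m.
h_L = H1 - H2 = 23.557 - 15.838 = 7.719 m.

7.719


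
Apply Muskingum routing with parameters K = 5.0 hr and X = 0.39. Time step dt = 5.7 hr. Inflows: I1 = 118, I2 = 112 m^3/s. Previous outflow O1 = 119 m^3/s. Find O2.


Muskingum coefficients:
denom = 2*K*(1-X) + dt = 2*5.0*(1-0.39) + 5.7 = 11.8.
C0 = (dt - 2*K*X)/denom = (5.7 - 2*5.0*0.39)/11.8 = 0.1525.
C1 = (dt + 2*K*X)/denom = (5.7 + 2*5.0*0.39)/11.8 = 0.8136.
C2 = (2*K*(1-X) - dt)/denom = 0.0339.
O2 = C0*I2 + C1*I1 + C2*O1
   = 0.1525*112 + 0.8136*118 + 0.0339*119
   = 117.12 m^3/s.

117.12


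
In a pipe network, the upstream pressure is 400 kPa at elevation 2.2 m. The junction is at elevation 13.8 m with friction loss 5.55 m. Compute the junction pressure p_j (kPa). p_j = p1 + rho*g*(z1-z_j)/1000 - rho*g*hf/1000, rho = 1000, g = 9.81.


Junction pressure: p_j = p1 + rho*g*(z1 - z_j)/1000 - rho*g*hf/1000.
Elevation term = 1000*9.81*(2.2 - 13.8)/1000 = -113.796 kPa.
Friction term = 1000*9.81*5.55/1000 = 54.446 kPa.
p_j = 400 + -113.796 - 54.446 = 231.76 kPa.

231.76


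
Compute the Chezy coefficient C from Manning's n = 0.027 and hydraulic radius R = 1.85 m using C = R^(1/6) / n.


The Chezy coefficient relates to Manning's n through C = R^(1/6) / n.
R^(1/6) = 1.85^(1/6) = 1.107972.
C = 1.107972 / 0.027 = 41.04 m^(1/2)/s.

41.04


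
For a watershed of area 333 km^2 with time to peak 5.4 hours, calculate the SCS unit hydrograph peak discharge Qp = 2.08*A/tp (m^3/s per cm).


SCS formula: Qp = 2.08 * A / tp.
Qp = 2.08 * 333 / 5.4
   = 692.64 / 5.4
   = 128.27 m^3/s per cm.

128.27


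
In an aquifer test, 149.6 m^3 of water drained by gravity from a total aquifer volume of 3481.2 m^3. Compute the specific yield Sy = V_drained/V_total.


Specific yield Sy = Volume drained / Total volume.
Sy = 149.6 / 3481.2
   = 0.043.

0.043


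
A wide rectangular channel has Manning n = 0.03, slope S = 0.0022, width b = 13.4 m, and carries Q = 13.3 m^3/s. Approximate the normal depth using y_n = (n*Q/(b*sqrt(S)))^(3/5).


We use the wide-channel approximation y_n = (n*Q/(b*sqrt(S)))^(3/5).
sqrt(S) = sqrt(0.0022) = 0.046904.
Numerator: n*Q = 0.03 * 13.3 = 0.399.
Denominator: b*sqrt(S) = 13.4 * 0.046904 = 0.628514.
arg = 0.6348.
y_n = 0.6348^(3/5) = 0.7614 m.

0.7614


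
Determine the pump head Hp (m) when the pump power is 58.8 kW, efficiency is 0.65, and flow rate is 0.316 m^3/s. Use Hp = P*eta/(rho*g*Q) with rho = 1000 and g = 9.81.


Pump head formula: Hp = P * eta / (rho * g * Q).
Numerator: P * eta = 58.8 * 1000 * 0.65 = 38220.0 W.
Denominator: rho * g * Q = 1000 * 9.81 * 0.316 = 3099.96.
Hp = 38220.0 / 3099.96 = 12.33 m.

12.33


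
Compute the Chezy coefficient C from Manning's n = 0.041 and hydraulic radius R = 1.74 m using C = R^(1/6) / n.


The Chezy coefficient relates to Manning's n through C = R^(1/6) / n.
R^(1/6) = 1.74^(1/6) = 1.096709.
C = 1.096709 / 0.041 = 26.75 m^(1/2)/s.

26.75


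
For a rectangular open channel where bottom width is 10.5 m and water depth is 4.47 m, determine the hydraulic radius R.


For a rectangular section:
Flow area A = b * y = 10.5 * 4.47 = 46.93 m^2.
Wetted perimeter P = b + 2y = 10.5 + 2*4.47 = 19.44 m.
Hydraulic radius R = A/P = 46.93 / 19.44 = 2.4144 m.

2.4144


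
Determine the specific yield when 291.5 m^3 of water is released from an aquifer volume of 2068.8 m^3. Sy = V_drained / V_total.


Specific yield Sy = Volume drained / Total volume.
Sy = 291.5 / 2068.8
   = 0.1409.

0.1409


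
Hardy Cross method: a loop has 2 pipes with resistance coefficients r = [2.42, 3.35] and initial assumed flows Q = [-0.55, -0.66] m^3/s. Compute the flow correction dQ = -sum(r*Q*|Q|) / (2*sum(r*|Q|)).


Numerator terms (r*Q*|Q|): 2.42*-0.55*|-0.55| = -0.7321; 3.35*-0.66*|-0.66| = -1.4593.
Sum of numerator = -2.1913.
Denominator terms (r*|Q|): 2.42*|-0.55| = 1.331; 3.35*|-0.66| = 2.211.
2 * sum of denominator = 2 * 3.542 = 7.084.
dQ = --2.1913 / 7.084 = 0.3093 m^3/s.

0.3093


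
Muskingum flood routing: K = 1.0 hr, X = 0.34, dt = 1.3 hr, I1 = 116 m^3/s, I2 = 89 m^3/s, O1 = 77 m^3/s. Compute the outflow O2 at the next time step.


Muskingum coefficients:
denom = 2*K*(1-X) + dt = 2*1.0*(1-0.34) + 1.3 = 2.62.
C0 = (dt - 2*K*X)/denom = (1.3 - 2*1.0*0.34)/2.62 = 0.2366.
C1 = (dt + 2*K*X)/denom = (1.3 + 2*1.0*0.34)/2.62 = 0.7557.
C2 = (2*K*(1-X) - dt)/denom = 0.0076.
O2 = C0*I2 + C1*I1 + C2*O1
   = 0.2366*89 + 0.7557*116 + 0.0076*77
   = 109.31 m^3/s.

109.31


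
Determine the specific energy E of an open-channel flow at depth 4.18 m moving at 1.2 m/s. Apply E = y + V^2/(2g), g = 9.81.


Specific energy E = y + V^2/(2g).
Velocity head = V^2/(2g) = 1.2^2 / (2*9.81) = 1.44 / 19.62 = 0.0734 m.
E = 4.18 + 0.0734 = 4.2534 m.

4.2534


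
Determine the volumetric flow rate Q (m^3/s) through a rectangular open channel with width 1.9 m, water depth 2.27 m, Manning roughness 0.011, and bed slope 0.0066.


For a rectangular channel, the cross-sectional area A = b * y = 1.9 * 2.27 = 4.31 m^2.
The wetted perimeter P = b + 2y = 1.9 + 2*2.27 = 6.44 m.
Hydraulic radius R = A/P = 4.31/6.44 = 0.6697 m.
Velocity V = (1/n)*R^(2/3)*S^(1/2) = (1/0.011)*0.6697^(2/3)*0.0066^(1/2) = 5.6534 m/s.
Discharge Q = A * V = 4.31 * 5.6534 = 24.383 m^3/s.

24.383


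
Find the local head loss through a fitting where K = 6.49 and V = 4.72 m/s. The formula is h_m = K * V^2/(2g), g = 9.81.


Minor loss formula: h_m = K * V^2/(2g).
V^2 = 4.72^2 = 22.2784.
V^2/(2g) = 22.2784 / 19.62 = 1.1355 m.
h_m = 6.49 * 1.1355 = 7.3694 m.

7.3694


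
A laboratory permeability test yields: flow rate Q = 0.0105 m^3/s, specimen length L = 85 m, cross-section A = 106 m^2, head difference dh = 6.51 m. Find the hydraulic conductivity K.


From K = Q*L / (A*dh):
Numerator: Q*L = 0.0105 * 85 = 0.8925.
Denominator: A*dh = 106 * 6.51 = 690.06.
K = 0.8925 / 690.06 = 0.001293 m/s.

0.001293


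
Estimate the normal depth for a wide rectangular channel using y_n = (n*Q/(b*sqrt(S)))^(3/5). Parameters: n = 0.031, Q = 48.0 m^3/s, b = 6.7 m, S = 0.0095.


We use the wide-channel approximation y_n = (n*Q/(b*sqrt(S)))^(3/5).
sqrt(S) = sqrt(0.0095) = 0.097468.
Numerator: n*Q = 0.031 * 48.0 = 1.488.
Denominator: b*sqrt(S) = 6.7 * 0.097468 = 0.653036.
arg = 2.2786.
y_n = 2.2786^(3/5) = 1.6391 m.

1.6391


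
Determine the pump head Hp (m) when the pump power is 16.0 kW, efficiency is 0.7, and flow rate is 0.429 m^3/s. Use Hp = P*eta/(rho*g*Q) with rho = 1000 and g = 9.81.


Pump head formula: Hp = P * eta / (rho * g * Q).
Numerator: P * eta = 16.0 * 1000 * 0.7 = 11200.0 W.
Denominator: rho * g * Q = 1000 * 9.81 * 0.429 = 4208.49.
Hp = 11200.0 / 4208.49 = 2.66 m.

2.66


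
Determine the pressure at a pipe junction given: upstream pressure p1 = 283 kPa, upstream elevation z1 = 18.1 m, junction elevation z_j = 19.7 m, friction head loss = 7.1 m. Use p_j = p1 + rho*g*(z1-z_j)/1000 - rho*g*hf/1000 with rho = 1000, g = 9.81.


Junction pressure: p_j = p1 + rho*g*(z1 - z_j)/1000 - rho*g*hf/1000.
Elevation term = 1000*9.81*(18.1 - 19.7)/1000 = -15.696 kPa.
Friction term = 1000*9.81*7.1/1000 = 69.651 kPa.
p_j = 283 + -15.696 - 69.651 = 197.65 kPa.

197.65


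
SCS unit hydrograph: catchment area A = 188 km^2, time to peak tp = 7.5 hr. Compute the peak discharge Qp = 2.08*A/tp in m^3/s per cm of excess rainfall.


SCS formula: Qp = 2.08 * A / tp.
Qp = 2.08 * 188 / 7.5
   = 391.04 / 7.5
   = 52.14 m^3/s per cm.

52.14


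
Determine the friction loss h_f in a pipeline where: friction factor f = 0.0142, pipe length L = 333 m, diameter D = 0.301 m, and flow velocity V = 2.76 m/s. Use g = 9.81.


Darcy-Weisbach equation: h_f = f * (L/D) * V^2/(2g).
f * L/D = 0.0142 * 333/0.301 = 15.7096.
V^2/(2g) = 2.76^2 / (2*9.81) = 7.6176 / 19.62 = 0.3883 m.
h_f = 15.7096 * 0.3883 = 6.099 m.

6.099


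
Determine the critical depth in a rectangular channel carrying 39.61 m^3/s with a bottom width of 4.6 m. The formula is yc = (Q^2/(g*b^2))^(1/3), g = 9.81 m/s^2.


Using yc = (Q^2 / (g * b^2))^(1/3):
Q^2 = 39.61^2 = 1568.95.
g * b^2 = 9.81 * 4.6^2 = 9.81 * 21.16 = 207.58.
Q^2 / (g*b^2) = 1568.95 / 207.58 = 7.5583.
yc = 7.5583^(1/3) = 1.9625 m.

1.9625


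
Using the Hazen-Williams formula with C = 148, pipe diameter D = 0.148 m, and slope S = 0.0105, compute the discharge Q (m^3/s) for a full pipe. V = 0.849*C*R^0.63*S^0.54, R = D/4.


For a full circular pipe, R = D/4 = 0.148/4 = 0.037 m.
V = 0.849 * 148 * 0.037^0.63 * 0.0105^0.54
  = 0.849 * 148 * 0.125305 * 0.085397
  = 1.3446 m/s.
Pipe area A = pi*D^2/4 = pi*0.148^2/4 = 0.0172 m^2.
Q = A * V = 0.0172 * 1.3446 = 0.0231 m^3/s.

0.0231


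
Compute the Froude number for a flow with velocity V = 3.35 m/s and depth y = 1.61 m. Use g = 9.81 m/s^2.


The Froude number is defined as Fr = V / sqrt(g*y).
g*y = 9.81 * 1.61 = 15.7941.
sqrt(g*y) = sqrt(15.7941) = 3.9742.
Fr = 3.35 / 3.9742 = 0.8429.

0.8429


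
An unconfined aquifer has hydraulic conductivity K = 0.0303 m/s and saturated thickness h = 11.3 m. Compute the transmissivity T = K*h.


Transmissivity is defined as T = K * h.
T = 0.0303 * 11.3
  = 0.3424 m^2/s.

0.3424


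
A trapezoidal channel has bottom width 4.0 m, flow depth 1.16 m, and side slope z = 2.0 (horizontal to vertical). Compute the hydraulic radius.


For a trapezoidal section with side slope z:
A = (b + z*y)*y = (4.0 + 2.0*1.16)*1.16 = 7.331 m^2.
P = b + 2*y*sqrt(1 + z^2) = 4.0 + 2*1.16*sqrt(1 + 2.0^2) = 9.188 m.
R = A/P = 7.331 / 9.188 = 0.7979 m.

0.7979


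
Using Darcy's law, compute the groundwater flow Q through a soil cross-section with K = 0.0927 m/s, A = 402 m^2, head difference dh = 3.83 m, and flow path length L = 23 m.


Darcy's law: Q = K * A * i, where i = dh/L.
Hydraulic gradient i = 3.83 / 23 = 0.166522.
Q = 0.0927 * 402 * 0.166522
  = 6.2055 m^3/s.

6.2055


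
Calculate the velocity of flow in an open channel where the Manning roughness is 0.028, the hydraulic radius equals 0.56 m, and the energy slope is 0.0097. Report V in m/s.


Manning's equation gives V = (1/n) * R^(2/3) * S^(1/2).
First, compute R^(2/3) = 0.56^(2/3) = 0.6794.
Next, S^(1/2) = 0.0097^(1/2) = 0.098489.
Then 1/n = 1/0.028 = 35.71.
V = 35.71 * 0.6794 * 0.098489 = 2.3898 m/s.

2.3898


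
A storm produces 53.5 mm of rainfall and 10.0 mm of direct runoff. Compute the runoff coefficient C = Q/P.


The runoff coefficient C = runoff depth / rainfall depth.
C = 10.0 / 53.5
  = 0.1869.

0.1869


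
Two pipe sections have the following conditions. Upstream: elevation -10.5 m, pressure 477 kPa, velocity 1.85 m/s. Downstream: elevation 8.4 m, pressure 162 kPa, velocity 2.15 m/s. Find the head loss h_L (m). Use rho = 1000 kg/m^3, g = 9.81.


Total head at each section: H = z + p/(rho*g) + V^2/(2g).
H1 = -10.5 + 477*1000/(1000*9.81) + 1.85^2/(2*9.81)
   = -10.5 + 48.624 + 0.1744
   = 38.298 m.
H2 = 8.4 + 162*1000/(1000*9.81) + 2.15^2/(2*9.81)
   = 8.4 + 16.514 + 0.2356
   = 25.149 m.
h_L = H1 - H2 = 38.298 - 25.149 = 13.149 m.

13.149


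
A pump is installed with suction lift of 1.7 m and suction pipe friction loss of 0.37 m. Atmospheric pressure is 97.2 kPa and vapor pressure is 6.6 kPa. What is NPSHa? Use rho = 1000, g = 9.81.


NPSHa = p_atm/(rho*g) - z_s - hf_s - p_vap/(rho*g).
p_atm/(rho*g) = 97.2*1000 / (1000*9.81) = 9.908 m.
p_vap/(rho*g) = 6.6*1000 / (1000*9.81) = 0.673 m.
NPSHa = 9.908 - 1.7 - 0.37 - 0.673
      = 7.17 m.

7.17


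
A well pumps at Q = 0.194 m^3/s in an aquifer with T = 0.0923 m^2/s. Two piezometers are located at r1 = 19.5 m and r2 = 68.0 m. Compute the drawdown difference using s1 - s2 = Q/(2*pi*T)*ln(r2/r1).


Thiem equation: s1 - s2 = Q/(2*pi*T) * ln(r2/r1).
ln(r2/r1) = ln(68.0/19.5) = 1.2491.
Q/(2*pi*T) = 0.194 / (2*pi*0.0923) = 0.194 / 0.5799 = 0.3345.
s1 - s2 = 0.3345 * 1.2491 = 0.4178 m.

0.4178


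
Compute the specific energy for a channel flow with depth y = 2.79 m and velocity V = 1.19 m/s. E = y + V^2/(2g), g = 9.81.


Specific energy E = y + V^2/(2g).
Velocity head = V^2/(2g) = 1.19^2 / (2*9.81) = 1.4161 / 19.62 = 0.0722 m.
E = 2.79 + 0.0722 = 2.8622 m.

2.8622


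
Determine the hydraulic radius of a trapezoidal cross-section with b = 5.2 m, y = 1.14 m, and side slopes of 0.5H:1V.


For a trapezoidal section with side slope z:
A = (b + z*y)*y = (5.2 + 0.5*1.14)*1.14 = 6.578 m^2.
P = b + 2*y*sqrt(1 + z^2) = 5.2 + 2*1.14*sqrt(1 + 0.5^2) = 7.749 m.
R = A/P = 6.578 / 7.749 = 0.8488 m.

0.8488


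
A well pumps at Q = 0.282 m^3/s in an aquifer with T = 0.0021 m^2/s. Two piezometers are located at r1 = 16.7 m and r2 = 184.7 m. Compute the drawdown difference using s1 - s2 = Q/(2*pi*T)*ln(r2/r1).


Thiem equation: s1 - s2 = Q/(2*pi*T) * ln(r2/r1).
ln(r2/r1) = ln(184.7/16.7) = 2.4033.
Q/(2*pi*T) = 0.282 / (2*pi*0.0021) = 0.282 / 0.0132 = 21.3722.
s1 - s2 = 21.3722 * 2.4033 = 51.3644 m.

51.3644


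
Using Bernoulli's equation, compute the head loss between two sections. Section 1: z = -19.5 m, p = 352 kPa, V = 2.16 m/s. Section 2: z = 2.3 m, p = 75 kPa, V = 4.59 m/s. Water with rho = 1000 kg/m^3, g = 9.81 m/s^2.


Total head at each section: H = z + p/(rho*g) + V^2/(2g).
H1 = -19.5 + 352*1000/(1000*9.81) + 2.16^2/(2*9.81)
   = -19.5 + 35.882 + 0.2378
   = 16.62 m.
H2 = 2.3 + 75*1000/(1000*9.81) + 4.59^2/(2*9.81)
   = 2.3 + 7.645 + 1.0738
   = 11.019 m.
h_L = H1 - H2 = 16.62 - 11.019 = 5.6 m.

5.6


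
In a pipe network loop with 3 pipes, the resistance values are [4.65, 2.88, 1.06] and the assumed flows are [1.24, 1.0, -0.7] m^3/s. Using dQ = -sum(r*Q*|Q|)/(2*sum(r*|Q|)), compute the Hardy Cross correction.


Numerator terms (r*Q*|Q|): 4.65*1.24*|1.24| = 7.1498; 2.88*1.0*|1.0| = 2.88; 1.06*-0.7*|-0.7| = -0.5194.
Sum of numerator = 9.5104.
Denominator terms (r*|Q|): 4.65*|1.24| = 5.766; 2.88*|1.0| = 2.88; 1.06*|-0.7| = 0.742.
2 * sum of denominator = 2 * 9.388 = 18.776.
dQ = -9.5104 / 18.776 = -0.5065 m^3/s.

-0.5065


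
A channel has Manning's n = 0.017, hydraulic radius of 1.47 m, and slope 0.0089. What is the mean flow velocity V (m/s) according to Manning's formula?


Manning's equation gives V = (1/n) * R^(2/3) * S^(1/2).
First, compute R^(2/3) = 1.47^(2/3) = 1.2928.
Next, S^(1/2) = 0.0089^(1/2) = 0.09434.
Then 1/n = 1/0.017 = 58.82.
V = 58.82 * 1.2928 * 0.09434 = 7.1745 m/s.

7.1745


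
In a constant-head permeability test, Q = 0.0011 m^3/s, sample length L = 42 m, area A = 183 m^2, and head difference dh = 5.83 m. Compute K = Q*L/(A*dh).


From K = Q*L / (A*dh):
Numerator: Q*L = 0.0011 * 42 = 0.0462.
Denominator: A*dh = 183 * 5.83 = 1066.89.
K = 0.0462 / 1066.89 = 4.3e-05 m/s.

4.3e-05


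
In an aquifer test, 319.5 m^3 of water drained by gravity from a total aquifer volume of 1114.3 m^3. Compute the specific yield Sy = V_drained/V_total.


Specific yield Sy = Volume drained / Total volume.
Sy = 319.5 / 1114.3
   = 0.2867.

0.2867


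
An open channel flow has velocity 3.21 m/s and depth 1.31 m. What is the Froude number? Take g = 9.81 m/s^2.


The Froude number is defined as Fr = V / sqrt(g*y).
g*y = 9.81 * 1.31 = 12.8511.
sqrt(g*y) = sqrt(12.8511) = 3.5848.
Fr = 3.21 / 3.5848 = 0.8954.

0.8954


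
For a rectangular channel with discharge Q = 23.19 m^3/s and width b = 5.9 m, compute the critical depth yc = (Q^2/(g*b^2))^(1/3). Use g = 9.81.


Using yc = (Q^2 / (g * b^2))^(1/3):
Q^2 = 23.19^2 = 537.78.
g * b^2 = 9.81 * 5.9^2 = 9.81 * 34.81 = 341.49.
Q^2 / (g*b^2) = 537.78 / 341.49 = 1.5748.
yc = 1.5748^(1/3) = 1.1634 m.

1.1634


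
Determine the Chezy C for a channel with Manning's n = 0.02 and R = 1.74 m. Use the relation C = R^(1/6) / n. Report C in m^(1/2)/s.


The Chezy coefficient relates to Manning's n through C = R^(1/6) / n.
R^(1/6) = 1.74^(1/6) = 1.096709.
C = 1.096709 / 0.02 = 54.84 m^(1/2)/s.

54.84


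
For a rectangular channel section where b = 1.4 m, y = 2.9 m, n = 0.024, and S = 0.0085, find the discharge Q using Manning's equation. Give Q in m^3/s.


For a rectangular channel, the cross-sectional area A = b * y = 1.4 * 2.9 = 4.06 m^2.
The wetted perimeter P = b + 2y = 1.4 + 2*2.9 = 7.2 m.
Hydraulic radius R = A/P = 4.06/7.2 = 0.5639 m.
Velocity V = (1/n)*R^(2/3)*S^(1/2) = (1/0.024)*0.5639^(2/3)*0.0085^(1/2) = 2.622 m/s.
Discharge Q = A * V = 4.06 * 2.622 = 10.645 m^3/s.

10.645
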